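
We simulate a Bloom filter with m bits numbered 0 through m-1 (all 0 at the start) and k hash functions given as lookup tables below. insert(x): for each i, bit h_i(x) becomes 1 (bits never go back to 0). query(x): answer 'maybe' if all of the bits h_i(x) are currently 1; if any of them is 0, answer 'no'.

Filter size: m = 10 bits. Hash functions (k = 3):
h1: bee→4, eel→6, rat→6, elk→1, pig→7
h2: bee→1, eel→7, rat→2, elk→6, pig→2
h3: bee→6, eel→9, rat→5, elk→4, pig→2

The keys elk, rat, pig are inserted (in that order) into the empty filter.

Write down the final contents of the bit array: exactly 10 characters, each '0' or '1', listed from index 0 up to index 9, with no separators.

Answer: 0110111100

Derivation:
Start: bits=0000000000
After insert 'elk': sets bits 1 4 6 -> bits=0100101000
After insert 'rat': sets bits 2 5 6 -> bits=0110111000
After insert 'pig': sets bits 2 7 -> bits=0110111100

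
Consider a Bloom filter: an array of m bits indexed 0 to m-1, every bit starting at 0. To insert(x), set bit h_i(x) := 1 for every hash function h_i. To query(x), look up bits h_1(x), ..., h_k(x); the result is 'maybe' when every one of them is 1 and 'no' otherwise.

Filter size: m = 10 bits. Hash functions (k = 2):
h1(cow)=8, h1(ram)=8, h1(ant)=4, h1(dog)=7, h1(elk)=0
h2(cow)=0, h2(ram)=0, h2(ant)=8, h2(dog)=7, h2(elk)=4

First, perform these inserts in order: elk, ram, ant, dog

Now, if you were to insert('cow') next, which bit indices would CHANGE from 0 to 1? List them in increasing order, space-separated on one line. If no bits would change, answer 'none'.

Answer: none

Derivation:
Start: bits=0000000000
After insert 'elk': sets bits 0 4 -> bits=1000100000
After insert 'ram': sets bits 0 8 -> bits=1000100010
After insert 'ant': sets bits 4 8 -> bits=1000100010
After insert 'dog': sets bits 7 -> bits=1000100110
insert 'cow' would touch bits 0 8; currently bit0=1, bit8=1
Bits that are 0 among those (would change 0->1): none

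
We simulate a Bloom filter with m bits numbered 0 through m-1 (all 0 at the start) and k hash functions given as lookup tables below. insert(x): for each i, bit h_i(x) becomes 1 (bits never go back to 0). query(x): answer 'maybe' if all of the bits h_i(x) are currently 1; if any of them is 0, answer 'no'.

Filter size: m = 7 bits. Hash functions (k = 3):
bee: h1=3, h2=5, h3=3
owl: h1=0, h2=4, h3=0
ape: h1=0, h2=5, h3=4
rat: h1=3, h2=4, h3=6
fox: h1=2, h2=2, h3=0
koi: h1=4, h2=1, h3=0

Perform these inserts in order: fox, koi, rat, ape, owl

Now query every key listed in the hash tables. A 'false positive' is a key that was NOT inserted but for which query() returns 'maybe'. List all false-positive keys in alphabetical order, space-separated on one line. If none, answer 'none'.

Answer: bee

Derivation:
Start: bits=0000000
After insert 'fox': sets bits 0 2 -> bits=1010000
After insert 'koi': sets bits 0 1 4 -> bits=1110100
After insert 'rat': sets bits 3 4 6 -> bits=1111101
After insert 'ape': sets bits 0 4 5 -> bits=1111111
After insert 'owl': sets bits 0 4 -> bits=1111111
Not inserted: bee — query each against bits=1111111:
query bee: checks bit3=1, bit5=1 (all 1) -> maybe => FALSE POSITIVE
False positives (alphabetical): bee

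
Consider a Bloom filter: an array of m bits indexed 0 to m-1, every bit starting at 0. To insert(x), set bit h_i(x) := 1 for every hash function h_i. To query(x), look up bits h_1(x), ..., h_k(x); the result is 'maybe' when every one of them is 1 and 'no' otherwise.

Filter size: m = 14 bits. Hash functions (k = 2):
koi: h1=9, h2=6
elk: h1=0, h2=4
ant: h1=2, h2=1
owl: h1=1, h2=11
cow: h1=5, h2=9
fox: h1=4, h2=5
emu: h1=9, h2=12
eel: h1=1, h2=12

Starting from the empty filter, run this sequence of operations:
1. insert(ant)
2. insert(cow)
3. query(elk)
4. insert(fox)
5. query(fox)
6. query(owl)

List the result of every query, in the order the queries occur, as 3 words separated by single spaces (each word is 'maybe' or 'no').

Start: bits=00000000000000
Op 1: insert ant -> sets bits 1 2 -> bits=01100000000000
Op 2: insert cow -> sets bits 5 9 -> bits=01100100010000
Op 3: query elk -> checks bit0=0, bit4=0 (has a 0) -> no
Op 4: insert fox -> sets bits 4 5 -> bits=01101100010000
Op 5: query fox -> checks bit4=1, bit5=1 (all 1) -> maybe
Op 6: query owl -> checks bit1=1, bit11=0 (has a 0) -> no
Query results in order: no maybe no

Answer: no maybe no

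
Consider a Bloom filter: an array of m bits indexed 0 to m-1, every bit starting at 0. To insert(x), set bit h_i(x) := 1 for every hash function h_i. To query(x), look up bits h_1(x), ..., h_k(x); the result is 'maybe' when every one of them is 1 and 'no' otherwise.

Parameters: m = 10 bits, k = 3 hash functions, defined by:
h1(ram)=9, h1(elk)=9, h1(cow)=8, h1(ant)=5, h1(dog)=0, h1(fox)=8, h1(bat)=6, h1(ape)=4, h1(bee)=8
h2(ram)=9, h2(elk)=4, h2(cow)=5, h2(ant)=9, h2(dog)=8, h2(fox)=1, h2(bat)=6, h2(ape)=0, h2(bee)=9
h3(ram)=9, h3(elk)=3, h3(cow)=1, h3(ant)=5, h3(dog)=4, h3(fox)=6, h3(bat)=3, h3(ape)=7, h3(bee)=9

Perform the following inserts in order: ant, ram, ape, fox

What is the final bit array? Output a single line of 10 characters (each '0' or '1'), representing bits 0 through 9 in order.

Start: bits=0000000000
After insert 'ant': sets bits 5 9 -> bits=0000010001
After insert 'ram': sets bits 9 -> bits=0000010001
After insert 'ape': sets bits 0 4 7 -> bits=1000110101
After insert 'fox': sets bits 1 6 8 -> bits=1100111111

Answer: 1100111111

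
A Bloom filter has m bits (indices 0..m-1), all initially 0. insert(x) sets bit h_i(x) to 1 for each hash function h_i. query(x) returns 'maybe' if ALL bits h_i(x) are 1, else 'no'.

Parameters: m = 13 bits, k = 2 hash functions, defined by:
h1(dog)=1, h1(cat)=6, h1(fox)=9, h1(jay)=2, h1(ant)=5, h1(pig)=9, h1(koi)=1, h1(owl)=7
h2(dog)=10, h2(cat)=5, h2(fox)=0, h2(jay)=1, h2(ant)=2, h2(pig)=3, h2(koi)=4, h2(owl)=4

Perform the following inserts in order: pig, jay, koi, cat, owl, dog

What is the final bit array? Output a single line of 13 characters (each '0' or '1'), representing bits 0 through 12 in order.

Answer: 0111111101100

Derivation:
Start: bits=0000000000000
After insert 'pig': sets bits 3 9 -> bits=0001000001000
After insert 'jay': sets bits 1 2 -> bits=0111000001000
After insert 'koi': sets bits 1 4 -> bits=0111100001000
After insert 'cat': sets bits 5 6 -> bits=0111111001000
After insert 'owl': sets bits 4 7 -> bits=0111111101000
After insert 'dog': sets bits 1 10 -> bits=0111111101100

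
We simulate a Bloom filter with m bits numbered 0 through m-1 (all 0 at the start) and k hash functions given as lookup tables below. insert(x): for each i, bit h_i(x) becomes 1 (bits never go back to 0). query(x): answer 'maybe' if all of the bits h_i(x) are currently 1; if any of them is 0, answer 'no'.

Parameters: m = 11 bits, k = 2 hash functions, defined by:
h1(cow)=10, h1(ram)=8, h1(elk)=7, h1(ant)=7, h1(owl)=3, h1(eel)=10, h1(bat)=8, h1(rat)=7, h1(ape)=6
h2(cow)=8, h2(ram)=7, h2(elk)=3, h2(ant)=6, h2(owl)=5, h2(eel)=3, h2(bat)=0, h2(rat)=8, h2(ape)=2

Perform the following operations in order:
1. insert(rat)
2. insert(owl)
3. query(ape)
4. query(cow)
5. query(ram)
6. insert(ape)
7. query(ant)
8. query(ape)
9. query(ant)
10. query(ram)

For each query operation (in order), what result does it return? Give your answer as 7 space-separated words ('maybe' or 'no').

Answer: no no maybe maybe maybe maybe maybe

Derivation:
Start: bits=00000000000
Op 1: insert rat -> sets bits 7 8 -> bits=00000001100
Op 2: insert owl -> sets bits 3 5 -> bits=00010101100
Op 3: query ape -> checks bit2=0, bit6=0 (has a 0) -> no
Op 4: query cow -> checks bit8=1, bit10=0 (has a 0) -> no
Op 5: query ram -> checks bit7=1, bit8=1 (all 1) -> maybe
Op 6: insert ape -> sets bits 2 6 -> bits=00110111100
Op 7: query ant -> checks bit6=1, bit7=1 (all 1) -> maybe
Op 8: query ape -> checks bit2=1, bit6=1 (all 1) -> maybe
Op 9: query ant -> checks bit6=1, bit7=1 (all 1) -> maybe
Op 10: query ram -> checks bit7=1, bit8=1 (all 1) -> maybe
Query results in order: no no maybe maybe maybe maybe maybe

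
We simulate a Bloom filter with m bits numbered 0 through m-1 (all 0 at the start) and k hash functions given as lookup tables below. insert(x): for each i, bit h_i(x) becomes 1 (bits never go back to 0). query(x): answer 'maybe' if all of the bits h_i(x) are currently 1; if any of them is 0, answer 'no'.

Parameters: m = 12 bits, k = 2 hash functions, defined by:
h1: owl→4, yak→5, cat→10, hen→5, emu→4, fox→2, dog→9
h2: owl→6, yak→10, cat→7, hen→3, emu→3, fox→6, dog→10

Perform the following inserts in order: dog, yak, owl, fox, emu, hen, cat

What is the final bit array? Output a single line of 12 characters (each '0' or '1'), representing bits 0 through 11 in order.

Answer: 001111110110

Derivation:
Start: bits=000000000000
After insert 'dog': sets bits 9 10 -> bits=000000000110
After insert 'yak': sets bits 5 10 -> bits=000001000110
After insert 'owl': sets bits 4 6 -> bits=000011100110
After insert 'fox': sets bits 2 6 -> bits=001011100110
After insert 'emu': sets bits 3 4 -> bits=001111100110
After insert 'hen': sets bits 3 5 -> bits=001111100110
After insert 'cat': sets bits 7 10 -> bits=001111110110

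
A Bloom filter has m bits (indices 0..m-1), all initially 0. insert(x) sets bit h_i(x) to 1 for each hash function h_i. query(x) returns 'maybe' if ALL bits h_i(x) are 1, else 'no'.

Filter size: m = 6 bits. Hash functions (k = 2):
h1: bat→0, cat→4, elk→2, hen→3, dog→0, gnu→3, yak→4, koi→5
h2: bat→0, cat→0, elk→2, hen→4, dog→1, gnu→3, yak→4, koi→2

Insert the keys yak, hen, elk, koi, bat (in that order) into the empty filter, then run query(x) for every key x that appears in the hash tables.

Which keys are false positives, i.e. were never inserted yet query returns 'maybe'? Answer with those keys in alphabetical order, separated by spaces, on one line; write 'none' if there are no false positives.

Start: bits=000000
After insert 'yak': sets bits 4 -> bits=000010
After insert 'hen': sets bits 3 4 -> bits=000110
After insert 'elk': sets bits 2 -> bits=001110
After insert 'koi': sets bits 2 5 -> bits=001111
After insert 'bat': sets bits 0 -> bits=101111
Not inserted: cat dog gnu — query each against bits=101111:
query cat: checks bit0=1, bit4=1 (all 1) -> maybe => FALSE POSITIVE
query dog: checks bit0=1, bit1=0 (has a 0) -> no => not a false positive
query gnu: checks bit3=1 (all 1) -> maybe => FALSE POSITIVE
False positives (alphabetical): cat gnu

Answer: cat gnu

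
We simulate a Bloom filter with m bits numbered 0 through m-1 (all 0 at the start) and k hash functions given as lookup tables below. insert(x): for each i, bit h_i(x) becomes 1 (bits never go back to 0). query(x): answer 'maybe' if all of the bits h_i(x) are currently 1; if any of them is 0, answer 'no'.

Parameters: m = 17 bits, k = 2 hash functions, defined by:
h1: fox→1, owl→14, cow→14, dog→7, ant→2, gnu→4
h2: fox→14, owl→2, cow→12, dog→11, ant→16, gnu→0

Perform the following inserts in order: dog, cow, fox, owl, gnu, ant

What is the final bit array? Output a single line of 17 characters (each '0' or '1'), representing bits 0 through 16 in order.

Answer: 11101001000110101

Derivation:
Start: bits=00000000000000000
After insert 'dog': sets bits 7 11 -> bits=00000001000100000
After insert 'cow': sets bits 12 14 -> bits=00000001000110100
After insert 'fox': sets bits 1 14 -> bits=01000001000110100
After insert 'owl': sets bits 2 14 -> bits=01100001000110100
After insert 'gnu': sets bits 0 4 -> bits=11101001000110100
After insert 'ant': sets bits 2 16 -> bits=11101001000110101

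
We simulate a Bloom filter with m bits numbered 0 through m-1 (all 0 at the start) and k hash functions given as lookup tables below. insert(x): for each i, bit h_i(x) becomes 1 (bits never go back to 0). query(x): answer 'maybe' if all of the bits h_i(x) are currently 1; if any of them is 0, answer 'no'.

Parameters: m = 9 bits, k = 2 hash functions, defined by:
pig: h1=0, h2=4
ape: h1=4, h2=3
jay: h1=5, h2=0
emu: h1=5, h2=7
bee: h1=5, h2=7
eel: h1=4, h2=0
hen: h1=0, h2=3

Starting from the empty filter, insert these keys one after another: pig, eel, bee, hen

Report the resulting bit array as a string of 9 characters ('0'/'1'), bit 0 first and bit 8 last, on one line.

Start: bits=000000000
After insert 'pig': sets bits 0 4 -> bits=100010000
After insert 'eel': sets bits 0 4 -> bits=100010000
After insert 'bee': sets bits 5 7 -> bits=100011010
After insert 'hen': sets bits 0 3 -> bits=100111010

Answer: 100111010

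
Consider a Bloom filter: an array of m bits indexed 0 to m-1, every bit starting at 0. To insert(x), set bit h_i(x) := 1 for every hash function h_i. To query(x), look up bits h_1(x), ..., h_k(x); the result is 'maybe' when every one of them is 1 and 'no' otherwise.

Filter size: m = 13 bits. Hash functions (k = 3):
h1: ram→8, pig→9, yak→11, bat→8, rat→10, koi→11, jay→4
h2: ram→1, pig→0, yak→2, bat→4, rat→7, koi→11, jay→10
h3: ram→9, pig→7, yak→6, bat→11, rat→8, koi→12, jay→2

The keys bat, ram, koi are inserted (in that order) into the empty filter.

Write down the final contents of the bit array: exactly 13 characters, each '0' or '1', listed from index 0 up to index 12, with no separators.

Answer: 0100100011011

Derivation:
Start: bits=0000000000000
After insert 'bat': sets bits 4 8 11 -> bits=0000100010010
After insert 'ram': sets bits 1 8 9 -> bits=0100100011010
After insert 'koi': sets bits 11 12 -> bits=0100100011011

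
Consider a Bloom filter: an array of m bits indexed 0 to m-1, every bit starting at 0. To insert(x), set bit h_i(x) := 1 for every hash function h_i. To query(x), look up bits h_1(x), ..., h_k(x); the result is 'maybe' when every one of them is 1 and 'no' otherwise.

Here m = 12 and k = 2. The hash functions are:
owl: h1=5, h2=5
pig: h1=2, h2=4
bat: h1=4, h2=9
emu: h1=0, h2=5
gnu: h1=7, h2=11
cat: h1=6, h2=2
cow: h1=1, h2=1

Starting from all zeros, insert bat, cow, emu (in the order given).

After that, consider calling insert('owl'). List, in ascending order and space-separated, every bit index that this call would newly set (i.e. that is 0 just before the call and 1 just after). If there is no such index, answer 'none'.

Answer: none

Derivation:
Start: bits=000000000000
After insert 'bat': sets bits 4 9 -> bits=000010000100
After insert 'cow': sets bits 1 -> bits=010010000100
After insert 'emu': sets bits 0 5 -> bits=110011000100
insert 'owl' would touch bits 5; currently bit5=1
Bits that are 0 among those (would change 0->1): none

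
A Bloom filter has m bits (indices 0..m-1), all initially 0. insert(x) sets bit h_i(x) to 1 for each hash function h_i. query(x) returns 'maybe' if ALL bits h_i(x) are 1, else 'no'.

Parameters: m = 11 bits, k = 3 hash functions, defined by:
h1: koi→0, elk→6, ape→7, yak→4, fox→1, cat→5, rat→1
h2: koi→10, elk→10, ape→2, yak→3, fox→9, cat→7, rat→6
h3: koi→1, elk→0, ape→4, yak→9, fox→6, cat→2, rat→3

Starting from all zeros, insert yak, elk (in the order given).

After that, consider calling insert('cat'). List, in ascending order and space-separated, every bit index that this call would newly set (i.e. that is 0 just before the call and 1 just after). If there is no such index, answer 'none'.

Answer: 2 5 7

Derivation:
Start: bits=00000000000
After insert 'yak': sets bits 3 4 9 -> bits=00011000010
After insert 'elk': sets bits 0 6 10 -> bits=10011010011
insert 'cat' would touch bits 2 5 7; currently bit2=0, bit5=0, bit7=0
Bits that are 0 among those (would change 0->1): 2 5 7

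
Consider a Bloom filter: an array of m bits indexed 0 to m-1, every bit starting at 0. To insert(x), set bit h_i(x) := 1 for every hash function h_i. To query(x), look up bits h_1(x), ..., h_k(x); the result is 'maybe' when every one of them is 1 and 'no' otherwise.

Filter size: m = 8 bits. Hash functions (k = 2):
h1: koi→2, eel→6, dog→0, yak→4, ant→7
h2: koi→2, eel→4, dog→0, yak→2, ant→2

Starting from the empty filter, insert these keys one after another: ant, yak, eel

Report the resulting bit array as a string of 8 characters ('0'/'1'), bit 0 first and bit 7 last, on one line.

Answer: 00101011

Derivation:
Start: bits=00000000
After insert 'ant': sets bits 2 7 -> bits=00100001
After insert 'yak': sets bits 2 4 -> bits=00101001
After insert 'eel': sets bits 4 6 -> bits=00101011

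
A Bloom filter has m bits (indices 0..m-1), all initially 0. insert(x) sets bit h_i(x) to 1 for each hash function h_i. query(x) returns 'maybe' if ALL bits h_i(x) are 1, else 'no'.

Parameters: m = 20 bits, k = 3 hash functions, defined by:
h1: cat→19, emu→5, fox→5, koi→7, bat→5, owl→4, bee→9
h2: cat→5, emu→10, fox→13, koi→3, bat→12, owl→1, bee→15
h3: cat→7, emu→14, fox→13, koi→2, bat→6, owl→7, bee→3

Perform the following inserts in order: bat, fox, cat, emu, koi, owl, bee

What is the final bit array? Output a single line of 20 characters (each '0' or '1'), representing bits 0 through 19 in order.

Answer: 01111111011011110001

Derivation:
Start: bits=00000000000000000000
After insert 'bat': sets bits 5 6 12 -> bits=00000110000010000000
After insert 'fox': sets bits 5 13 -> bits=00000110000011000000
After insert 'cat': sets bits 5 7 19 -> bits=00000111000011000001
After insert 'emu': sets bits 5 10 14 -> bits=00000111001011100001
After insert 'koi': sets bits 2 3 7 -> bits=00110111001011100001
After insert 'owl': sets bits 1 4 7 -> bits=01111111001011100001
After insert 'bee': sets bits 3 9 15 -> bits=01111111011011110001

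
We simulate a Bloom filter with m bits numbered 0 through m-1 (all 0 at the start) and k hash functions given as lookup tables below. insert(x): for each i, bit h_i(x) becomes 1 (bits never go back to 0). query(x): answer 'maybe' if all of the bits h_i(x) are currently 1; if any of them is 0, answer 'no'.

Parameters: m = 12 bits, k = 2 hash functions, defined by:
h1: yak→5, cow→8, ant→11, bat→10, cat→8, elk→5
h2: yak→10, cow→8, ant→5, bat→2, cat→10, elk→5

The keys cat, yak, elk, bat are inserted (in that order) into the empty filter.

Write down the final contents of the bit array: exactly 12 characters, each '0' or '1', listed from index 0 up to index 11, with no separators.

Answer: 001001001010

Derivation:
Start: bits=000000000000
After insert 'cat': sets bits 8 10 -> bits=000000001010
After insert 'yak': sets bits 5 10 -> bits=000001001010
After insert 'elk': sets bits 5 -> bits=000001001010
After insert 'bat': sets bits 2 10 -> bits=001001001010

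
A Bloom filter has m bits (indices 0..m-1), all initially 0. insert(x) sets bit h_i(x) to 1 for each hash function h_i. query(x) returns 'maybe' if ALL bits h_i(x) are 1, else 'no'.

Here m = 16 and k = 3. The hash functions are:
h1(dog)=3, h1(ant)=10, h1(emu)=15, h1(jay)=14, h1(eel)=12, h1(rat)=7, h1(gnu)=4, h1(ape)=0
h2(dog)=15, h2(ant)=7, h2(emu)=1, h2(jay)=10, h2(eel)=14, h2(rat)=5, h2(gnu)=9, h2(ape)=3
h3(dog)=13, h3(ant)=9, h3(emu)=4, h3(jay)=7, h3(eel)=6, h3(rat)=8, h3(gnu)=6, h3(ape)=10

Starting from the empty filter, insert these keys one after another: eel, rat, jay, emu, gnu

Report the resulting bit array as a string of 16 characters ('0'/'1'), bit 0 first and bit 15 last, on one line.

Start: bits=0000000000000000
After insert 'eel': sets bits 6 12 14 -> bits=0000001000001010
After insert 'rat': sets bits 5 7 8 -> bits=0000011110001010
After insert 'jay': sets bits 7 10 14 -> bits=0000011110101010
After insert 'emu': sets bits 1 4 15 -> bits=0100111110101011
After insert 'gnu': sets bits 4 6 9 -> bits=0100111111101011

Answer: 0100111111101011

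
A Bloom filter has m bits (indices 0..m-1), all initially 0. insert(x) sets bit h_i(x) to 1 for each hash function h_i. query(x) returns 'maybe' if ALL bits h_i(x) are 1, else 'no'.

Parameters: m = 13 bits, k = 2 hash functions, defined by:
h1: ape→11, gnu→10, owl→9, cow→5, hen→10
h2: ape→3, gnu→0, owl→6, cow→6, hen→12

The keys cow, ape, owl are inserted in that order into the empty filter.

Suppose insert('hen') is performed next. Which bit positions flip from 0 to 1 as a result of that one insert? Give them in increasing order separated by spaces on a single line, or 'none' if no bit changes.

Answer: 10 12

Derivation:
Start: bits=0000000000000
After insert 'cow': sets bits 5 6 -> bits=0000011000000
After insert 'ape': sets bits 3 11 -> bits=0001011000010
After insert 'owl': sets bits 6 9 -> bits=0001011001010
insert 'hen' would touch bits 10 12; currently bit10=0, bit12=0
Bits that are 0 among those (would change 0->1): 10 12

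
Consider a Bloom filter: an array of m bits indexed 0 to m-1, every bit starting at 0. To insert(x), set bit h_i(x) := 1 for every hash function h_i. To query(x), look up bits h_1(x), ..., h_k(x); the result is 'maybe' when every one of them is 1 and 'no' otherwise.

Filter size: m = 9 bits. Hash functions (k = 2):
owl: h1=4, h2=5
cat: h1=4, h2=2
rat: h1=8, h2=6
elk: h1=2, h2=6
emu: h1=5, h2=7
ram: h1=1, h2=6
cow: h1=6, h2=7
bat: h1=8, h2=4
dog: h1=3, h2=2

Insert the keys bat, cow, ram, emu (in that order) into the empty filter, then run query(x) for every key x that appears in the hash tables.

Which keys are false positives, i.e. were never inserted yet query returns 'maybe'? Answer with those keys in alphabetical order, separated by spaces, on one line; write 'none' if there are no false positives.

Answer: owl rat

Derivation:
Start: bits=000000000
After insert 'bat': sets bits 4 8 -> bits=000010001
After insert 'cow': sets bits 6 7 -> bits=000010111
After insert 'ram': sets bits 1 6 -> bits=010010111
After insert 'emu': sets bits 5 7 -> bits=010011111
Not inserted: cat dog elk owl rat — query each against bits=010011111:
query cat: checks bit2=0, bit4=1 (has a 0) -> no => not a false positive
query dog: checks bit2=0, bit3=0 (has a 0) -> no => not a false positive
query elk: checks bit2=0, bit6=1 (has a 0) -> no => not a false positive
query owl: checks bit4=1, bit5=1 (all 1) -> maybe => FALSE POSITIVE
query rat: checks bit6=1, bit8=1 (all 1) -> maybe => FALSE POSITIVE
False positives (alphabetical): owl rat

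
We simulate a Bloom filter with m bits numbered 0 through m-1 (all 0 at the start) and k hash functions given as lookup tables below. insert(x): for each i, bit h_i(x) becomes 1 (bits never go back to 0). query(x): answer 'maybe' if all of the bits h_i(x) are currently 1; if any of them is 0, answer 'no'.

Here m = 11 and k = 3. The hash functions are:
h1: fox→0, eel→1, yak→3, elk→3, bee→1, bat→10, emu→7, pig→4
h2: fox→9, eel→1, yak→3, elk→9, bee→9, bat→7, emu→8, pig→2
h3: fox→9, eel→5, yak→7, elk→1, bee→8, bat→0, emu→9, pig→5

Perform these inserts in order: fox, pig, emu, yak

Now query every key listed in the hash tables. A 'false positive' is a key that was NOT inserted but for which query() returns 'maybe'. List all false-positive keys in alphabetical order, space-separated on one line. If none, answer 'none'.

Start: bits=00000000000
After insert 'fox': sets bits 0 9 -> bits=10000000010
After insert 'pig': sets bits 2 4 5 -> bits=10101100010
After insert 'emu': sets bits 7 8 9 -> bits=10101101110
After insert 'yak': sets bits 3 7 -> bits=10111101110
Not inserted: bat bee eel elk — query each against bits=10111101110:
query bat: checks bit0=1, bit7=1, bit10=0 (has a 0) -> no => not a false positive
query bee: checks bit1=0, bit8=1, bit9=1 (has a 0) -> no => not a false positive
query eel: checks bit1=0, bit5=1 (has a 0) -> no => not a false positive
query elk: checks bit1=0, bit3=1, bit9=1 (has a 0) -> no => not a false positive
False positives (alphabetical): none

Answer: none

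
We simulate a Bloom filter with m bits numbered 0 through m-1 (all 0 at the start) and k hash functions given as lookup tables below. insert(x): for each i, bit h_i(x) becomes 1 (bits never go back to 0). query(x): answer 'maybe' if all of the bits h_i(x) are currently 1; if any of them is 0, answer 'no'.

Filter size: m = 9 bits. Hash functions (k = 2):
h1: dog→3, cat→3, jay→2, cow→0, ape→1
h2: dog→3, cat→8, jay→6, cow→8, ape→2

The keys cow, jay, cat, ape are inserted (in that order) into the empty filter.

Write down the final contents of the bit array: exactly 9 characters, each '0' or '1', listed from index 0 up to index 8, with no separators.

Start: bits=000000000
After insert 'cow': sets bits 0 8 -> bits=100000001
After insert 'jay': sets bits 2 6 -> bits=101000101
After insert 'cat': sets bits 3 8 -> bits=101100101
After insert 'ape': sets bits 1 2 -> bits=111100101

Answer: 111100101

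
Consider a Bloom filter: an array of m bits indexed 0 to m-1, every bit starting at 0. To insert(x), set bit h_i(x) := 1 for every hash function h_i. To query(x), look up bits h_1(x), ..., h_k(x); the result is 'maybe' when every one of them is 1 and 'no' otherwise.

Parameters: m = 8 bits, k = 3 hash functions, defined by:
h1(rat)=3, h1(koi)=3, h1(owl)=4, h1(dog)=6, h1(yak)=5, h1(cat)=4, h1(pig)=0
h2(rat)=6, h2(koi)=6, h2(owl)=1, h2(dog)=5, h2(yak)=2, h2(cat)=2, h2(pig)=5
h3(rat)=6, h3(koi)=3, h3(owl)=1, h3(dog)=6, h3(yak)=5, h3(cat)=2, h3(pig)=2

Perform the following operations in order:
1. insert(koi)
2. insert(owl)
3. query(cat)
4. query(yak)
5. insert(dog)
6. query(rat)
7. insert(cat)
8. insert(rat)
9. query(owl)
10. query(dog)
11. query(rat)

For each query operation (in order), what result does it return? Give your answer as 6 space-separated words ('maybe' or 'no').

Answer: no no maybe maybe maybe maybe

Derivation:
Start: bits=00000000
Op 1: insert koi -> sets bits 3 6 -> bits=00010010
Op 2: insert owl -> sets bits 1 4 -> bits=01011010
Op 3: query cat -> checks bit2=0, bit4=1 (has a 0) -> no
Op 4: query yak -> checks bit2=0, bit5=0 (has a 0) -> no
Op 5: insert dog -> sets bits 5 6 -> bits=01011110
Op 6: query rat -> checks bit3=1, bit6=1 (all 1) -> maybe
Op 7: insert cat -> sets bits 2 4 -> bits=01111110
Op 8: insert rat -> sets bits 3 6 -> bits=01111110
Op 9: query owl -> checks bit1=1, bit4=1 (all 1) -> maybe
Op 10: query dog -> checks bit5=1, bit6=1 (all 1) -> maybe
Op 11: query rat -> checks bit3=1, bit6=1 (all 1) -> maybe
Query results in order: no no maybe maybe maybe maybe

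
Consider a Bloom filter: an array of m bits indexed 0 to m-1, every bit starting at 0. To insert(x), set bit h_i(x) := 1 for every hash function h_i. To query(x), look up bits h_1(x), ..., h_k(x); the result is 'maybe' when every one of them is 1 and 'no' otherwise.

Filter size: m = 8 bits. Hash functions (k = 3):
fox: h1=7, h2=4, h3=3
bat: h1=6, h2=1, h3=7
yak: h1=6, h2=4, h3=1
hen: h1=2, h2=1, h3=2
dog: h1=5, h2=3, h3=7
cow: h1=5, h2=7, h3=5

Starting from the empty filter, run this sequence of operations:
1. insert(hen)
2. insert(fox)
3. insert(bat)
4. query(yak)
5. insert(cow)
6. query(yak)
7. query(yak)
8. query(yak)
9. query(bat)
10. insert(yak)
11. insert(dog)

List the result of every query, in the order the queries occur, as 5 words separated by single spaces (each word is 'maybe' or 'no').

Start: bits=00000000
Op 1: insert hen -> sets bits 1 2 -> bits=01100000
Op 2: insert fox -> sets bits 3 4 7 -> bits=01111001
Op 3: insert bat -> sets bits 1 6 7 -> bits=01111011
Op 4: query yak -> checks bit1=1, bit4=1, bit6=1 (all 1) -> maybe
Op 5: insert cow -> sets bits 5 7 -> bits=01111111
Op 6: query yak -> checks bit1=1, bit4=1, bit6=1 (all 1) -> maybe
Op 7: query yak -> checks bit1=1, bit4=1, bit6=1 (all 1) -> maybe
Op 8: query yak -> checks bit1=1, bit4=1, bit6=1 (all 1) -> maybe
Op 9: query bat -> checks bit1=1, bit6=1, bit7=1 (all 1) -> maybe
Op 10: insert yak -> sets bits 1 4 6 -> bits=01111111
Op 11: insert dog -> sets bits 3 5 7 -> bits=01111111
Query results in order: maybe maybe maybe maybe maybe

Answer: maybe maybe maybe maybe maybe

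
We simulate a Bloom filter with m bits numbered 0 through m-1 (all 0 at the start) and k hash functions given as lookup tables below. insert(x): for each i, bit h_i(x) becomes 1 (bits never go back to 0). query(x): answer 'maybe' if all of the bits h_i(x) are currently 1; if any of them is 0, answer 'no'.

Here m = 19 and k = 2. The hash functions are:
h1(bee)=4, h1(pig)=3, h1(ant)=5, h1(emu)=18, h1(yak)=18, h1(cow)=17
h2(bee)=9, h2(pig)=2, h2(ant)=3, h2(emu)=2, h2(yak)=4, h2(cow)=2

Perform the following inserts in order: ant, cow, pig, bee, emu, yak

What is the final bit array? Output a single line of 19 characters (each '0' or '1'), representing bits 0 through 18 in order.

Start: bits=0000000000000000000
After insert 'ant': sets bits 3 5 -> bits=0001010000000000000
After insert 'cow': sets bits 2 17 -> bits=0011010000000000010
After insert 'pig': sets bits 2 3 -> bits=0011010000000000010
After insert 'bee': sets bits 4 9 -> bits=0011110001000000010
After insert 'emu': sets bits 2 18 -> bits=0011110001000000011
After insert 'yak': sets bits 4 18 -> bits=0011110001000000011

Answer: 0011110001000000011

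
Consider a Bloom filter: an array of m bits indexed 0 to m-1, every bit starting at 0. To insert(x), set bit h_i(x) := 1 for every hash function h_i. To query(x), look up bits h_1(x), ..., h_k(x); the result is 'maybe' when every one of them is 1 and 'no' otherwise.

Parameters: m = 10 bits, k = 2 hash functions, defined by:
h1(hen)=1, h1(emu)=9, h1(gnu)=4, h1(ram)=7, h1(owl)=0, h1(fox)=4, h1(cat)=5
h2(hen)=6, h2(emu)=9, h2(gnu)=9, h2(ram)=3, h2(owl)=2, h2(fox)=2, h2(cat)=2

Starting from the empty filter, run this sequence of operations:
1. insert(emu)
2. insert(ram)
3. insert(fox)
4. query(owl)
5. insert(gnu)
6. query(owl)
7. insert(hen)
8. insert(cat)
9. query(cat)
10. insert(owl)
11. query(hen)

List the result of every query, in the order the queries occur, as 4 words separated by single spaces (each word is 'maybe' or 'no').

Answer: no no maybe maybe

Derivation:
Start: bits=0000000000
Op 1: insert emu -> sets bits 9 -> bits=0000000001
Op 2: insert ram -> sets bits 3 7 -> bits=0001000101
Op 3: insert fox -> sets bits 2 4 -> bits=0011100101
Op 4: query owl -> checks bit0=0, bit2=1 (has a 0) -> no
Op 5: insert gnu -> sets bits 4 9 -> bits=0011100101
Op 6: query owl -> checks bit0=0, bit2=1 (has a 0) -> no
Op 7: insert hen -> sets bits 1 6 -> bits=0111101101
Op 8: insert cat -> sets bits 2 5 -> bits=0111111101
Op 9: query cat -> checks bit2=1, bit5=1 (all 1) -> maybe
Op 10: insert owl -> sets bits 0 2 -> bits=1111111101
Op 11: query hen -> checks bit1=1, bit6=1 (all 1) -> maybe
Query results in order: no no maybe maybe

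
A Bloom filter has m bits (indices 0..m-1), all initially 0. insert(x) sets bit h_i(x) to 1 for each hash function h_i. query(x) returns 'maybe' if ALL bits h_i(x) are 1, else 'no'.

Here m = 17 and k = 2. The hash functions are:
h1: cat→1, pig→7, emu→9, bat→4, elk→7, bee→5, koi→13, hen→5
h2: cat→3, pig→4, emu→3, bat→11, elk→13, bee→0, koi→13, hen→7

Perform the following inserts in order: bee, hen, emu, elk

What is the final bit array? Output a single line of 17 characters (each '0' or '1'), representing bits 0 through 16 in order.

Answer: 10010101010001000

Derivation:
Start: bits=00000000000000000
After insert 'bee': sets bits 0 5 -> bits=10000100000000000
After insert 'hen': sets bits 5 7 -> bits=10000101000000000
After insert 'emu': sets bits 3 9 -> bits=10010101010000000
After insert 'elk': sets bits 7 13 -> bits=10010101010001000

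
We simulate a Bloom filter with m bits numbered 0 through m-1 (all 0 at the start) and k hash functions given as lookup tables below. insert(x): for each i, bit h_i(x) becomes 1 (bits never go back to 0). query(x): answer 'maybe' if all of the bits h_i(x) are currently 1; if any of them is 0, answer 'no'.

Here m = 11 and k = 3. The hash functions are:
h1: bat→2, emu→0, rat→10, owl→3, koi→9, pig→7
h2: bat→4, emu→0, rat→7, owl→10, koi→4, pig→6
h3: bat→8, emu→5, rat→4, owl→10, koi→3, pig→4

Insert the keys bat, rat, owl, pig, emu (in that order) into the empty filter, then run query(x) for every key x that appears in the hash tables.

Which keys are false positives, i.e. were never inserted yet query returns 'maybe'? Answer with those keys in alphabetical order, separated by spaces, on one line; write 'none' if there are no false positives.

Answer: none

Derivation:
Start: bits=00000000000
After insert 'bat': sets bits 2 4 8 -> bits=00101000100
After insert 'rat': sets bits 4 7 10 -> bits=00101001101
After insert 'owl': sets bits 3 10 -> bits=00111001101
After insert 'pig': sets bits 4 6 7 -> bits=00111011101
After insert 'emu': sets bits 0 5 -> bits=10111111101
Not inserted: koi — query each against bits=10111111101:
query koi: checks bit3=1, bit4=1, bit9=0 (has a 0) -> no => not a false positive
False positives (alphabetical): none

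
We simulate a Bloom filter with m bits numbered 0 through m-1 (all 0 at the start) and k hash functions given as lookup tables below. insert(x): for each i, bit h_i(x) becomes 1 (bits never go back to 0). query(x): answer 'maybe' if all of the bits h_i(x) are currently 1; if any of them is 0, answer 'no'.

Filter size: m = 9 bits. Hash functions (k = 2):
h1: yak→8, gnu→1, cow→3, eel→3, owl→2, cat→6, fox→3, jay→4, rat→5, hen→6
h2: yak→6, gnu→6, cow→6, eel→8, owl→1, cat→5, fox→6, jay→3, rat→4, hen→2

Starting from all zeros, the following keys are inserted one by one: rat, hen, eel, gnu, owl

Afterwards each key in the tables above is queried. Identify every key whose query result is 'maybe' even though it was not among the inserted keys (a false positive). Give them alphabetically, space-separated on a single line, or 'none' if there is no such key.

Answer: cat cow fox jay yak

Derivation:
Start: bits=000000000
After insert 'rat': sets bits 4 5 -> bits=000011000
After insert 'hen': sets bits 2 6 -> bits=001011100
After insert 'eel': sets bits 3 8 -> bits=001111101
After insert 'gnu': sets bits 1 6 -> bits=011111101
After insert 'owl': sets bits 1 2 -> bits=011111101
Not inserted: cat cow fox jay yak — query each against bits=011111101:
query cat: checks bit5=1, bit6=1 (all 1) -> maybe => FALSE POSITIVE
query cow: checks bit3=1, bit6=1 (all 1) -> maybe => FALSE POSITIVE
query fox: checks bit3=1, bit6=1 (all 1) -> maybe => FALSE POSITIVE
query jay: checks bit3=1, bit4=1 (all 1) -> maybe => FALSE POSITIVE
query yak: checks bit6=1, bit8=1 (all 1) -> maybe => FALSE POSITIVE
False positives (alphabetical): cat cow fox jay yak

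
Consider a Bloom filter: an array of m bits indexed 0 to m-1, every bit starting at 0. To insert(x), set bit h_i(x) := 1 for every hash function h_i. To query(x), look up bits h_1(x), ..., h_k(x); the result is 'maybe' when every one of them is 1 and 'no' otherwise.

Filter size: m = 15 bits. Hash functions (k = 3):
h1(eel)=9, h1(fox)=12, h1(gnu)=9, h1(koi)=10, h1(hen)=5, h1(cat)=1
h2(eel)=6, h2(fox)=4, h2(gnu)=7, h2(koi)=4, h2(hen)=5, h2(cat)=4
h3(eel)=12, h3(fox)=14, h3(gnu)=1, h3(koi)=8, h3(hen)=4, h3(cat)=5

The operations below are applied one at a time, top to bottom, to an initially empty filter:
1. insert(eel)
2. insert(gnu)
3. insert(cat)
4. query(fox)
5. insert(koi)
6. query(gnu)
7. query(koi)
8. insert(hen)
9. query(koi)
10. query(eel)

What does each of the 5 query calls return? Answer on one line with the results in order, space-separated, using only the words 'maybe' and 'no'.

Answer: no maybe maybe maybe maybe

Derivation:
Start: bits=000000000000000
Op 1: insert eel -> sets bits 6 9 12 -> bits=000000100100100
Op 2: insert gnu -> sets bits 1 7 9 -> bits=010000110100100
Op 3: insert cat -> sets bits 1 4 5 -> bits=010011110100100
Op 4: query fox -> checks bit4=1, bit12=1, bit14=0 (has a 0) -> no
Op 5: insert koi -> sets bits 4 8 10 -> bits=010011111110100
Op 6: query gnu -> checks bit1=1, bit7=1, bit9=1 (all 1) -> maybe
Op 7: query koi -> checks bit4=1, bit8=1, bit10=1 (all 1) -> maybe
Op 8: insert hen -> sets bits 4 5 -> bits=010011111110100
Op 9: query koi -> checks bit4=1, bit8=1, bit10=1 (all 1) -> maybe
Op 10: query eel -> checks bit6=1, bit9=1, bit12=1 (all 1) -> maybe
Query results in order: no maybe maybe maybe maybe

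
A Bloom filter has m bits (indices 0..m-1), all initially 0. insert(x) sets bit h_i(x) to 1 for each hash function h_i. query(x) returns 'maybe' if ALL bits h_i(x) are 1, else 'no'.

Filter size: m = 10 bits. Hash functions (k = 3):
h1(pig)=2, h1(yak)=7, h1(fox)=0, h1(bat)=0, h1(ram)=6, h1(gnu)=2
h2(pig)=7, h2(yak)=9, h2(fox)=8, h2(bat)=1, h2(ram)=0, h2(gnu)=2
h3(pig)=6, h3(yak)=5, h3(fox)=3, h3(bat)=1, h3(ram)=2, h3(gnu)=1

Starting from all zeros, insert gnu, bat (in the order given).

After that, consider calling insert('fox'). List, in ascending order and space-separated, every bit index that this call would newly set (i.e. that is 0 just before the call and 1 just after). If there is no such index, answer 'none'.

Answer: 3 8

Derivation:
Start: bits=0000000000
After insert 'gnu': sets bits 1 2 -> bits=0110000000
After insert 'bat': sets bits 0 1 -> bits=1110000000
insert 'fox' would touch bits 0 3 8; currently bit0=1, bit3=0, bit8=0
Bits that are 0 among those (would change 0->1): 3 8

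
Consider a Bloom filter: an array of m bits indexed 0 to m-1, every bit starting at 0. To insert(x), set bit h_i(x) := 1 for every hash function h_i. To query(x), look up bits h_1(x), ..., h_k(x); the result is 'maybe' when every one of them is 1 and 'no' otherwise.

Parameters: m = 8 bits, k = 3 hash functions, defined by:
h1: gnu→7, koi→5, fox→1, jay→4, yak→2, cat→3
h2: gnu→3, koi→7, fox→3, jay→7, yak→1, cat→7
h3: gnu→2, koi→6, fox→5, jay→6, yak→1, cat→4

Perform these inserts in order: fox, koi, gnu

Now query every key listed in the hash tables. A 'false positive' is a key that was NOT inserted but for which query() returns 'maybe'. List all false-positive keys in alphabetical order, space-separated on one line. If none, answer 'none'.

Answer: yak

Derivation:
Start: bits=00000000
After insert 'fox': sets bits 1 3 5 -> bits=01010100
After insert 'koi': sets bits 5 6 7 -> bits=01010111
After insert 'gnu': sets bits 2 3 7 -> bits=01110111
Not inserted: cat jay yak — query each against bits=01110111:
query cat: checks bit3=1, bit4=0, bit7=1 (has a 0) -> no => not a false positive
query jay: checks bit4=0, bit6=1, bit7=1 (has a 0) -> no => not a false positive
query yak: checks bit1=1, bit2=1 (all 1) -> maybe => FALSE POSITIVE
False positives (alphabetical): yak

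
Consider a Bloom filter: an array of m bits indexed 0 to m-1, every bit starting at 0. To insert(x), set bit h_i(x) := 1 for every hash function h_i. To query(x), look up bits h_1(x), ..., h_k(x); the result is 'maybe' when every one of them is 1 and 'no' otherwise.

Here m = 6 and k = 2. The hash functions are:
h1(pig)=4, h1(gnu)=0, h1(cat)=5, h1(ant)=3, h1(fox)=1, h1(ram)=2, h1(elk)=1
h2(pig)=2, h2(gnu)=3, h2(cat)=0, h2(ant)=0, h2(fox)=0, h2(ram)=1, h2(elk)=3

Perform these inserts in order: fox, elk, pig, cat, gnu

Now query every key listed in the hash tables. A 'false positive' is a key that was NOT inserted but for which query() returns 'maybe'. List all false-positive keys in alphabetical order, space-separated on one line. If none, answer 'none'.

Start: bits=000000
After insert 'fox': sets bits 0 1 -> bits=110000
After insert 'elk': sets bits 1 3 -> bits=110100
After insert 'pig': sets bits 2 4 -> bits=111110
After insert 'cat': sets bits 0 5 -> bits=111111
After insert 'gnu': sets bits 0 3 -> bits=111111
Not inserted: ant ram — query each against bits=111111:
query ant: checks bit0=1, bit3=1 (all 1) -> maybe => FALSE POSITIVE
query ram: checks bit1=1, bit2=1 (all 1) -> maybe => FALSE POSITIVE
False positives (alphabetical): ant ram

Answer: ant ram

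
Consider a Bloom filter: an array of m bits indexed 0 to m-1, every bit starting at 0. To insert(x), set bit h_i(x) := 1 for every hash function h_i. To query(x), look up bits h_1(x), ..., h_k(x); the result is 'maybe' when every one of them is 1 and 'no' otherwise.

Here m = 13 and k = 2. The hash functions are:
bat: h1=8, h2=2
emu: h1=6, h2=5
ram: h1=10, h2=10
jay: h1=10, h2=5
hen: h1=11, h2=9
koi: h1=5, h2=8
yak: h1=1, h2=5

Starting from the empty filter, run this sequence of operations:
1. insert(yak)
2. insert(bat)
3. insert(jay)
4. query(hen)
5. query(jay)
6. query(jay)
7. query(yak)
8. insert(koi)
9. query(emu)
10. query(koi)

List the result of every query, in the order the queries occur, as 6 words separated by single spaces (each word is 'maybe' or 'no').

Start: bits=0000000000000
Op 1: insert yak -> sets bits 1 5 -> bits=0100010000000
Op 2: insert bat -> sets bits 2 8 -> bits=0110010010000
Op 3: insert jay -> sets bits 5 10 -> bits=0110010010100
Op 4: query hen -> checks bit9=0, bit11=0 (has a 0) -> no
Op 5: query jay -> checks bit5=1, bit10=1 (all 1) -> maybe
Op 6: query jay -> checks bit5=1, bit10=1 (all 1) -> maybe
Op 7: query yak -> checks bit1=1, bit5=1 (all 1) -> maybe
Op 8: insert koi -> sets bits 5 8 -> bits=0110010010100
Op 9: query emu -> checks bit5=1, bit6=0 (has a 0) -> no
Op 10: query koi -> checks bit5=1, bit8=1 (all 1) -> maybe
Query results in order: no maybe maybe maybe no maybe

Answer: no maybe maybe maybe no maybe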